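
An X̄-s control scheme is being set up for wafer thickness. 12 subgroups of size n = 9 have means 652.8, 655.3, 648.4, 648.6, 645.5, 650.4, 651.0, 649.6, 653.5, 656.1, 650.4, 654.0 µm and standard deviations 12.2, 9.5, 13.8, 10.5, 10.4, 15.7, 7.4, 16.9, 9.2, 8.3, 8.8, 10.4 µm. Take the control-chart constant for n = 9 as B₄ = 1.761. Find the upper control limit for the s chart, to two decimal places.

19.53

s̄ = (12.2 + 9.5 + 13.8 + 10.5 + 10.4 + 15.7 + 7.4 + 16.9 + 9.2 + 8.3 + 8.8 + 10.4) / 12 = 11.0917
UCL_s = B₄·s̄ = 1.761 × 11.0917 = 19.5324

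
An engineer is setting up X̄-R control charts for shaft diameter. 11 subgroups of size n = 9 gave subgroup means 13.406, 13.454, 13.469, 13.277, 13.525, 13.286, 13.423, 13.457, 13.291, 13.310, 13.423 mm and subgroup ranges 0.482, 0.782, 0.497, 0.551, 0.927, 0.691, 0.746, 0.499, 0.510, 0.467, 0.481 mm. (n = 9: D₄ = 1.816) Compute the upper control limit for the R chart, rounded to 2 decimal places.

R̄ = (0.482 + 0.782 + 0.497 + 0.551 + 0.927 + 0.691 + 0.746 + 0.499 + 0.510 + 0.467 + 0.481) / 11 = 6.6330 / 11 = 0.6030
UCL_R = D₄·R̄ = 1.816 × 0.6030 = 1.0950

1.10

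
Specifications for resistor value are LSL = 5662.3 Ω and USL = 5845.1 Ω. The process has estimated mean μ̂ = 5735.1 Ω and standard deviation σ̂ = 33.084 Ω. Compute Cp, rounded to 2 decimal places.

0.92

Cp = (USL − LSL) / (6σ̂) = (5845.1 − 5662.3) / (6 × 33.084) = 182.8000 / 198.5040 = 0.9209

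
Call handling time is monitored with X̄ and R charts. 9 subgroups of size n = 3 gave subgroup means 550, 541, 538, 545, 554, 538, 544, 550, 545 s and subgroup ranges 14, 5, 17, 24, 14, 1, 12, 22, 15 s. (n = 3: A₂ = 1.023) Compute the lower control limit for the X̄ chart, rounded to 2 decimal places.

X̄̄ = (550 + 541 + 538 + 545 + 554 + 538 + 544 + 550 + 545) / 9 = 4905.0000 / 9 = 545.0000
R̄ = (14 + 5 + 17 + 24 + 14 + 1 + 12 + 22 + 15) / 9 = 124.0000 / 9 = 13.7778
LCL = X̄̄ − A₂·R̄ = 545.0000 − 1.023 × 13.7778 = 530.9053

530.91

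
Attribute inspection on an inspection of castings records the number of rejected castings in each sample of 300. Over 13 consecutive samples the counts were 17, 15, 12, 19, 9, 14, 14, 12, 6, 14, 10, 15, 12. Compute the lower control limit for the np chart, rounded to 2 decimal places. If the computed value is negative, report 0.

p̄ = Σdᵢ / (k·n) = 169 / (13 × 300) = 0.04333
LCL = np̄ − 3·√(np̄(1−p̄)) = 13.0000 − 3 × 3.5266 = 2.4203

2.42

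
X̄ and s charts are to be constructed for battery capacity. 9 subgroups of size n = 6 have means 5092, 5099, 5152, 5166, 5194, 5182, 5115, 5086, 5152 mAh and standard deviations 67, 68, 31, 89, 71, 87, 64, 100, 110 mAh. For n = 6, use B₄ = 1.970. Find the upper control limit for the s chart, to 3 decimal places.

s̄ = (67 + 68 + 31 + 89 + 71 + 87 + 64 + 100 + 110) / 9 = 76.3333
UCL_s = B₄·s̄ = 1.970 × 76.3333 = 150.3767

150.377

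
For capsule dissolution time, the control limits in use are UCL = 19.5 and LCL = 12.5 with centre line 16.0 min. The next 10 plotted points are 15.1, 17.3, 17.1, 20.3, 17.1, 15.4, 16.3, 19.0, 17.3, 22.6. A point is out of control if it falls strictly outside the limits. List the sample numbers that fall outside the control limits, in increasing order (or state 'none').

Compare each point to [12.5, 19.5]: sample 4 = 20.3 > UCL; sample 10 = 22.6 > UCL.

4, 10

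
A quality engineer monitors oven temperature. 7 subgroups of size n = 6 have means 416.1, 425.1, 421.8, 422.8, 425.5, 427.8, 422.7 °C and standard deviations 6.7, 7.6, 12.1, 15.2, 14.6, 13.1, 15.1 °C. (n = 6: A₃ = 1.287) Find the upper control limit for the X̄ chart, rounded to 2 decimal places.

X̄̄ = (416.1 + 425.1 + 421.8 + 422.8 + 425.5 + 427.8 + 422.7) / 7 = 423.1143
s̄ = (6.7 + 7.6 + 12.1 + 15.2 + 14.6 + 13.1 + 15.1) / 7 = 12.0571
UCL = X̄̄ + A₃·s̄ = 423.1143 + 1.287 × 12.0571 = 438.6318

438.63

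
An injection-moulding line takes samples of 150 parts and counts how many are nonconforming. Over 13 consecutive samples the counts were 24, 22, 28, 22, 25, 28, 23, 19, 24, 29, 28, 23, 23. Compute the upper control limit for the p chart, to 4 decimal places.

0.2536

p̄ = Σdᵢ / (k·n) = 318 / (13 × 150) = 0.16308
UCL = p̄ + 3·√(p̄(1−p̄)/n) = 0.16308 + 3 × √(0.16308×0.83692/150) = 0.16308 + 3 × 0.03016 = 0.25357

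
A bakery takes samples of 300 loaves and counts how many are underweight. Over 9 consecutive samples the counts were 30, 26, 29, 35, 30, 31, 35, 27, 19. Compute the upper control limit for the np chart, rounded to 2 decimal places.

44.49

p̄ = Σdᵢ / (k·n) = 262 / (9 × 300) = 0.09704
UCL = np̄ + 3·√(np̄(1−p̄)) = 29.1111 + 3 × √(29.1111×0.90296) = 29.1111 + 3 × 5.1270 = 44.4921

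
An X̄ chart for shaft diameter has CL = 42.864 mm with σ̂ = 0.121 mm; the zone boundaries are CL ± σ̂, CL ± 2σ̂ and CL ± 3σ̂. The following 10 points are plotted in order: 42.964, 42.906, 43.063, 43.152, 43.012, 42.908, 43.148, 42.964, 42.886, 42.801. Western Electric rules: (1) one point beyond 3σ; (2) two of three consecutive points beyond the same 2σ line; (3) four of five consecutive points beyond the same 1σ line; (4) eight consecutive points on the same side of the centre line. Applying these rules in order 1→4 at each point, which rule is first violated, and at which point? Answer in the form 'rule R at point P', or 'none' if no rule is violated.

Zone of each point (C = within 1σ̂, B = 1σ̂–2σ̂, A = 2σ̂–3σ̂, * = beyond 3σ̂; sign = side of CL): 1:+C, 2:+C, 3:+B, 4:+A, 5:+B, 6:+C, 7:+A, 8:+C, 9:+C, 10:-C
Rule 3 (four of five consecutive points beyond the same 1σ limit) is satisfied at point 7.

rule 3 at point 7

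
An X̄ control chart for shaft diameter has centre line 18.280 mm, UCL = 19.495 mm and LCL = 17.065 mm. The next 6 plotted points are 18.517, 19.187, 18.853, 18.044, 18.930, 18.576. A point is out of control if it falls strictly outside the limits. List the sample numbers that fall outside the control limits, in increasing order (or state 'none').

All 6 points lie within [17.065, 19.495].

none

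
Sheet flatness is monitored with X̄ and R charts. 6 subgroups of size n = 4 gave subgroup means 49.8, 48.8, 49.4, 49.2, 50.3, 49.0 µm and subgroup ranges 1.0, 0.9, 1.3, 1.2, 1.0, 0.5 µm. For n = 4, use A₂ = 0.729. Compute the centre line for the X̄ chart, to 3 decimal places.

X̄̄ = (49.8 + 48.8 + 49.4 + 49.2 + 50.3 + 49.0) / 6 = 296.5000 / 6 = 49.4167
CL = X̄̄ = 49.4167

49.417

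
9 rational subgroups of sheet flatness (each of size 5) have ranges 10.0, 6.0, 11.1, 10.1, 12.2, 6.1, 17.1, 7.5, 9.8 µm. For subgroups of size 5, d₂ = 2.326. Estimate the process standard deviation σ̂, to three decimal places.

4.294

R̄ = (10.0 + 6.0 + 11.1 + 10.1 + 12.2 + 6.1 + 17.1 + 7.5 + 9.8) / 9 = 9.9889
σ̂ = R̄ / d₂ = 9.9889 / 2.326 = 4.2944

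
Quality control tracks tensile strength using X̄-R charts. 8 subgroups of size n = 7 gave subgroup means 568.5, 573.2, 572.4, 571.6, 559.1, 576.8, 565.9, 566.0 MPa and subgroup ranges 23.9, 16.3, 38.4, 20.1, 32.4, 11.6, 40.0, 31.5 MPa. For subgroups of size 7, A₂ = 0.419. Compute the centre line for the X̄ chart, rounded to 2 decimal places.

X̄̄ = (568.5 + 573.2 + 572.4 + 571.6 + 559.1 + 576.8 + 565.9 + 566.0) / 8 = 4553.5000 / 8 = 569.1875
CL = X̄̄ = 569.1875

569.19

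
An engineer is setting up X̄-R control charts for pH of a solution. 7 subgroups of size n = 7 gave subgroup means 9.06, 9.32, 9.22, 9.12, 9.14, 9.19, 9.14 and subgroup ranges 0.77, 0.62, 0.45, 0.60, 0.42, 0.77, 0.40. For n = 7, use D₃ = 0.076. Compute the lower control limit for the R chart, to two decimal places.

R̄ = (0.77 + 0.62 + 0.45 + 0.60 + 0.42 + 0.77 + 0.40) / 7 = 4.0300 / 7 = 0.5757
LCL_R = D₃·R̄ = 0.076 × 0.5757 = 0.0438

0.04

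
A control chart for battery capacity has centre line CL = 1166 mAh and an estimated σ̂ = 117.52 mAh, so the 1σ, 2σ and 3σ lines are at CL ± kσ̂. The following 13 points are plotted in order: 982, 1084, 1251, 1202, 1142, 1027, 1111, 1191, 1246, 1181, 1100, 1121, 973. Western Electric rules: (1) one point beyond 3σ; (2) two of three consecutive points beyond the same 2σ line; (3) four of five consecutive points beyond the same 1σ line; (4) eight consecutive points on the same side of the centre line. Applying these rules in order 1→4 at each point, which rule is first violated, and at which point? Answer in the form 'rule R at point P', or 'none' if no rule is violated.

Zone of each point (C = within 1σ̂, B = 1σ̂–2σ̂, A = 2σ̂–3σ̂, * = beyond 3σ̂; sign = side of CL): 1:-B, 2:-C, 3:+C, 4:+C, 5:-C, 6:-B, 7:-C, 8:+C, 9:+C, 10:+C, 11:-C, 12:-C, 13:-B
No rule fires across all 13 points.

none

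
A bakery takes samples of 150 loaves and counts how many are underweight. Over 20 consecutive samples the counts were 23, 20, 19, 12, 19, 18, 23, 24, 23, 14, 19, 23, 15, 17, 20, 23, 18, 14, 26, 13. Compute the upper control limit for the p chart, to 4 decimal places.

0.2094

p̄ = Σdᵢ / (k·n) = 383 / (20 × 150) = 0.12767
UCL = p̄ + 3·√(p̄(1−p̄)/n) = 0.12767 + 3 × √(0.12767×0.87233/150) = 0.12767 + 3 × 0.02725 = 0.20941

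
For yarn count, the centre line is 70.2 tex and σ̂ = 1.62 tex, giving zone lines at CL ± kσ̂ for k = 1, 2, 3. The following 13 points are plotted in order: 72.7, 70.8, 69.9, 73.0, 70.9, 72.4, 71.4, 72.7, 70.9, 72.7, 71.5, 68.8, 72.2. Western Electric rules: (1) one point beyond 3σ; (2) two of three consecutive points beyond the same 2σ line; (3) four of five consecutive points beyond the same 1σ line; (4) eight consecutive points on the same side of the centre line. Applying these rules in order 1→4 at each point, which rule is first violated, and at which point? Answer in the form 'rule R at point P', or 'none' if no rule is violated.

rule 4 at point 11

Zone of each point (C = within 1σ̂, B = 1σ̂–2σ̂, A = 2σ̂–3σ̂, * = beyond 3σ̂; sign = side of CL): 1:+B, 2:+C, 3:-C, 4:+B, 5:+C, 6:+B, 7:+C, 8:+B, 9:+C, 10:+B, 11:+C, 12:-C, 13:+B
Rule 4 (eight consecutive points on the same side of the centre line) is satisfied at point 11.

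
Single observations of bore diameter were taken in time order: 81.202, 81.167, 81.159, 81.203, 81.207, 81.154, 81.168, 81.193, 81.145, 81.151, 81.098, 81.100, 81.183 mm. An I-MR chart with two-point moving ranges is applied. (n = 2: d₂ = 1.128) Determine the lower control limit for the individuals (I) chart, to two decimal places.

81.08

X̄ = (81.202 + 81.167 + 81.159 + 81.203 + 81.207 + 81.154 + 81.168 + 81.193 + 81.145 + 81.151 + 81.098 + 81.100 + 81.183) / 13 = 81.1638
Moving ranges: 0.035, 0.008, 0.044, 0.004, 0.053, 0.014, 0.025, 0.048, 0.006, 0.053, 0.002, 0.083; M̄R̄ = 0.3750 / 12 = 0.0312
LCL = X̄ − 3·M̄R̄/d₂ = 81.1638 − 3 × 0.0312 / 1.128 = 81.0807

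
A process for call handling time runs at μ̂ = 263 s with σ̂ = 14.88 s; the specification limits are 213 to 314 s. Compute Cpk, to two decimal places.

Cpu = (USL − μ̂) / (3σ̂) = (314 − 263) / (3 × 14.88) = 1.1425; Cpl = (μ̂ − LSL) / (3σ̂) = (263 − 213) / (3 × 14.88) = 1.1201; Cpk = min(Cpu, Cpl) = 1.1201

1.12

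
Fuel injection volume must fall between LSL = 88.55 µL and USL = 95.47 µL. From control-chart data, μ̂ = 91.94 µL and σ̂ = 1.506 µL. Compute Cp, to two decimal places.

0.77

Cp = (USL − LSL) / (6σ̂) = (95.47 − 88.55) / (6 × 1.506) = 6.9200 / 9.0360 = 0.7658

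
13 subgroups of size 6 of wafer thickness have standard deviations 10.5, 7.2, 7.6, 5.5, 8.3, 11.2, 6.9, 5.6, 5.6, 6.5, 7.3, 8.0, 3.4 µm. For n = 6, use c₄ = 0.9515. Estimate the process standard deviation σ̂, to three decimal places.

s̄ = (10.5 + 7.2 + 7.6 + 5.5 + 8.3 + 11.2 + 6.9 + 5.6 + 5.6 + 6.5 + 7.3 + 8.0 + 3.4) / 13 = 7.2000
σ̂ = s̄ / c₄ = 7.2000 / 0.9515 = 7.5670

7.567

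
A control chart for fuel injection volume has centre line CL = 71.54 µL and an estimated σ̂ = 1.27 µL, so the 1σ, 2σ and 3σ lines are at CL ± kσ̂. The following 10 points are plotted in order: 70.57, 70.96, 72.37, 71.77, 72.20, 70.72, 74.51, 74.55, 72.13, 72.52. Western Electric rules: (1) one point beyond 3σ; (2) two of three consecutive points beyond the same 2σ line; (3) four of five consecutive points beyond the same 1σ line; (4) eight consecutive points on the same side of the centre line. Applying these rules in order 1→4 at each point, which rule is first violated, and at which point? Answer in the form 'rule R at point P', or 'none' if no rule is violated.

rule 2 at point 8

Zone of each point (C = within 1σ̂, B = 1σ̂–2σ̂, A = 2σ̂–3σ̂, * = beyond 3σ̂; sign = side of CL): 1:-C, 2:-C, 3:+C, 4:+C, 5:+C, 6:-C, 7:+A, 8:+A, 9:+C, 10:+C
Rule 2 (two of three consecutive points beyond the same 2σ limit) is satisfied at point 8.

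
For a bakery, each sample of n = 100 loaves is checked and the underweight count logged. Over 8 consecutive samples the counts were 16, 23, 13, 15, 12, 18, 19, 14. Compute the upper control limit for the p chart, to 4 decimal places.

p̄ = Σdᵢ / (k·n) = 130 / (8 × 100) = 0.16250
UCL = p̄ + 3·√(p̄(1−p̄)/n) = 0.16250 + 3 × √(0.16250×0.83750/100) = 0.16250 + 3 × 0.03689 = 0.27317

0.2732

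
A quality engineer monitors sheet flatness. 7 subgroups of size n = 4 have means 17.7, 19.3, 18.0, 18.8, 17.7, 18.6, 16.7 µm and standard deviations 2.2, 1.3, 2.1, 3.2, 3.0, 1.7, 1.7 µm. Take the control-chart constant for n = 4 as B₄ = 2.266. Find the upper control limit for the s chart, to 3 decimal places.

4.920

s̄ = (2.2 + 1.3 + 2.1 + 3.2 + 3.0 + 1.7 + 1.7) / 7 = 2.1714
UCL_s = B₄·s̄ = 2.266 × 2.1714 = 4.9205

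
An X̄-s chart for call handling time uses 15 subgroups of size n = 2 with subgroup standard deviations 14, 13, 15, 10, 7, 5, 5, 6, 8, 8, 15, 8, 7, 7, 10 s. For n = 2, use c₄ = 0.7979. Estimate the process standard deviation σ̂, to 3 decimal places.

s̄ = (14 + 13 + 15 + 10 + 7 + 5 + 5 + 6 + 8 + 8 + 15 + 8 + 7 + 7 + 10) / 15 = 9.2000
σ̂ = s̄ / c₄ = 9.2000 / 0.7979 = 11.5303

11.530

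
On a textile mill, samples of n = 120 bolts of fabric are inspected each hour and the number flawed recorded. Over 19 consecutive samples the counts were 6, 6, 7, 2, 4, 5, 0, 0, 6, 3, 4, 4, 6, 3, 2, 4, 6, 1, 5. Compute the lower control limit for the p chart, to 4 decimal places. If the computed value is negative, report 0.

0.0000

p̄ = Σdᵢ / (k·n) = 74 / (19 × 120) = 0.03246
LCL = p̄ − 3·√(p̄(1−p̄)/n) = 0.03246 − 3 × 0.01618 = -0.01607 → 0 (negative, so LCL = 0)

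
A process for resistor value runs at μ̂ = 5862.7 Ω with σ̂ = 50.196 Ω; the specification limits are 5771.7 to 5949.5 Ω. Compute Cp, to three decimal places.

0.590

Cp = (USL − LSL) / (6σ̂) = (5949.5 − 5771.7) / (6 × 50.196) = 177.8000 / 301.1760 = 0.5904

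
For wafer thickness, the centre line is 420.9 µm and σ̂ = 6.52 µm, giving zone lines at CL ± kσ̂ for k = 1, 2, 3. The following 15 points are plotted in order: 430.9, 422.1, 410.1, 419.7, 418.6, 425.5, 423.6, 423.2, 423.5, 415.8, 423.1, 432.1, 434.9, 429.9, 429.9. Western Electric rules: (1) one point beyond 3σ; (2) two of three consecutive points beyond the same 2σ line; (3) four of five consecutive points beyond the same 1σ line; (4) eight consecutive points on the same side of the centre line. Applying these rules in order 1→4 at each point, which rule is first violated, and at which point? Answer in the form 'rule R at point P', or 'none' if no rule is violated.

Zone of each point (C = within 1σ̂, B = 1σ̂–2σ̂, A = 2σ̂–3σ̂, * = beyond 3σ̂; sign = side of CL): 1:+B, 2:+C, 3:-B, 4:-C, 5:-C, 6:+C, 7:+C, 8:+C, 9:+C, 10:-C, 11:+C, 12:+B, 13:+A, 14:+B, 15:+B
Rule 3 (four of five consecutive points beyond the same 1σ limit) is satisfied at point 15.

rule 3 at point 15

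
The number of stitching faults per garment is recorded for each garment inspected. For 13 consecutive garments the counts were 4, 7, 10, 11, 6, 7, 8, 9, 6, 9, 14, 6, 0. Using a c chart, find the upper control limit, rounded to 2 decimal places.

c̄ = (4 + 7 + 10 + 11 + 6 + 7 + 8 + 9 + 6 + 9 + 14 + 6 + 0) / 13 = 97 / 13 = 7.4615
UCL = c̄ + 3√c̄ = 7.4615 + 3 × √7.4615 = 7.4615 + 3 × 2.7316 = 15.6563

15.66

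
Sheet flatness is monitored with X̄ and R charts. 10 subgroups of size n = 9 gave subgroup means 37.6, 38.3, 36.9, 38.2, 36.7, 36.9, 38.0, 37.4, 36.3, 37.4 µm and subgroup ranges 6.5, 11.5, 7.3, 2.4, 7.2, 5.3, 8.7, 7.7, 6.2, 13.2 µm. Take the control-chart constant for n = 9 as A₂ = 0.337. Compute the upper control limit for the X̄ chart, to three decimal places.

39.931

X̄̄ = (37.6 + 38.3 + 36.9 + 38.2 + 36.7 + 36.9 + 38.0 + 37.4 + 36.3 + 37.4) / 10 = 373.7000 / 10 = 37.3700
R̄ = (6.5 + 11.5 + 7.3 + 2.4 + 7.2 + 5.3 + 8.7 + 7.7 + 6.2 + 13.2) / 10 = 76.0000 / 10 = 7.6000
UCL = X̄̄ + A₂·R̄ = 37.3700 + 0.337 × 7.6000 = 39.9312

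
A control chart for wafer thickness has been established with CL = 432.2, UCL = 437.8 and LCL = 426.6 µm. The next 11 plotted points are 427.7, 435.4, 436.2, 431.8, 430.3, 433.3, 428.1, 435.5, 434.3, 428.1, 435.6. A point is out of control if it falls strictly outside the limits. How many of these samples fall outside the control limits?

0

All 11 points lie within [426.6, 437.8].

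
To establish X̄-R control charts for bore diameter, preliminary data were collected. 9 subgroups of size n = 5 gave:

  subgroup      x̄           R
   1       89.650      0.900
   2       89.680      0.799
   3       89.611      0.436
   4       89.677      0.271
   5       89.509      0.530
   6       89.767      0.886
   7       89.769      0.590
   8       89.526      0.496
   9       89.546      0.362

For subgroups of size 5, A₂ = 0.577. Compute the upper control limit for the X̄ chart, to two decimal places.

89.98

X̄̄ = (89.650 + 89.680 + 89.611 + 89.677 + 89.509 + 89.767 + 89.769 + 89.526 + 89.546) / 9 = 806.7350 / 9 = 89.6372
R̄ = (0.900 + 0.799 + 0.436 + 0.271 + 0.530 + 0.886 + 0.590 + 0.496 + 0.362) / 9 = 5.2700 / 9 = 0.5856
UCL = X̄̄ + A₂·R̄ = 89.6372 + 0.577 × 0.5856 = 89.9751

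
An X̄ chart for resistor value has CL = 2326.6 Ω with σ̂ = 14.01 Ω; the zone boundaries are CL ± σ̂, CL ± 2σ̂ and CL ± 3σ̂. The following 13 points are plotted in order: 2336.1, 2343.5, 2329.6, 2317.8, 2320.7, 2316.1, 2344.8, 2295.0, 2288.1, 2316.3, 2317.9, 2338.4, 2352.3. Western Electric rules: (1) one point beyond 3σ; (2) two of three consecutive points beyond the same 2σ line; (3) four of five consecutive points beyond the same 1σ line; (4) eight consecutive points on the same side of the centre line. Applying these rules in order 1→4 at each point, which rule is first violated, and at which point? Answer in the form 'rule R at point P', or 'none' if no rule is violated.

rule 2 at point 9

Zone of each point (C = within 1σ̂, B = 1σ̂–2σ̂, A = 2σ̂–3σ̂, * = beyond 3σ̂; sign = side of CL): 1:+C, 2:+B, 3:+C, 4:-C, 5:-C, 6:-C, 7:+B, 8:-A, 9:-A, 10:-C, 11:-C, 12:+C, 13:+B
Rule 2 (two of three consecutive points beyond the same 2σ limit) is satisfied at point 9.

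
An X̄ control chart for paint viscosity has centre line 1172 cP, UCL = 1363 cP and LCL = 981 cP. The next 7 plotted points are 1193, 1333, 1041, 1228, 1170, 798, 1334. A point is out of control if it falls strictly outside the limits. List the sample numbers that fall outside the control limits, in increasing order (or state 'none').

6

Compare each point to [981, 1363]: sample 6 = 798 < LCL.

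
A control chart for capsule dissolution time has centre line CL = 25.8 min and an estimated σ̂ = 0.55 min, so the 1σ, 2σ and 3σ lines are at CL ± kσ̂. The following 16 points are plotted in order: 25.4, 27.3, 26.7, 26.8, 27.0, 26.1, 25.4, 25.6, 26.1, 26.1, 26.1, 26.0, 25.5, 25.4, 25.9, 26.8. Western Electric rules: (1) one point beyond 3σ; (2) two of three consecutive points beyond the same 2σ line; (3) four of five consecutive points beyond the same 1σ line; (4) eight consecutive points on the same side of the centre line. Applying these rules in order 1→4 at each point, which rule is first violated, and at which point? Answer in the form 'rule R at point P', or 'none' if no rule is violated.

rule 3 at point 5

Zone of each point (C = within 1σ̂, B = 1σ̂–2σ̂, A = 2σ̂–3σ̂, * = beyond 3σ̂; sign = side of CL): 1:-C, 2:+A, 3:+B, 4:+B, 5:+A, 6:+C, 7:-C, 8:-C, 9:+C, 10:+C, 11:+C, 12:+C, 13:-C, 14:-C, 15:+C, 16:+B
Rule 3 (four of five consecutive points beyond the same 1σ limit) is satisfied at point 5.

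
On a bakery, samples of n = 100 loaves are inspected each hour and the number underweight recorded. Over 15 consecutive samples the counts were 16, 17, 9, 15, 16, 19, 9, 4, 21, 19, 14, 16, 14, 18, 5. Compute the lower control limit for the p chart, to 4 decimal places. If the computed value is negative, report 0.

0.0368

p̄ = Σdᵢ / (k·n) = 212 / (15 × 100) = 0.14133
LCL = p̄ − 3·√(p̄(1−p̄)/n) = 0.14133 − 3 × 0.03484 = 0.03682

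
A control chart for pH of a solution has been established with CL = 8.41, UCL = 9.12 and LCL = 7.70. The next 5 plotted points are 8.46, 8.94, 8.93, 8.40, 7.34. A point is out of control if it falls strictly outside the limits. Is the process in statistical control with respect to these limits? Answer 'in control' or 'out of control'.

Compare each point to [7.70, 9.12]: sample 5 = 7.34 < LCL.

out of control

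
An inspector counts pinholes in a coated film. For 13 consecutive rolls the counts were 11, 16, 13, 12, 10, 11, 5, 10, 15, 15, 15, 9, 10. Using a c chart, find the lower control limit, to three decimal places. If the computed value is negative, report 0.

c̄ = (11 + 16 + 13 + 12 + 10 + 11 + 5 + 10 + 15 + 15 + 15 + 9 + 10) / 13 = 152 / 13 = 11.6923
LCL = c̄ − 3√c̄ = 11.6923 − 3 × 3.4194 = 1.4341

1.434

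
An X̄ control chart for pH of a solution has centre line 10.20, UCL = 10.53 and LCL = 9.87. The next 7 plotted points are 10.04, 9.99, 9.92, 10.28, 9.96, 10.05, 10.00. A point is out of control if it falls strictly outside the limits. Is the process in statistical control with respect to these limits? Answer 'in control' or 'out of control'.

All 7 points lie within [9.87, 10.53].

in control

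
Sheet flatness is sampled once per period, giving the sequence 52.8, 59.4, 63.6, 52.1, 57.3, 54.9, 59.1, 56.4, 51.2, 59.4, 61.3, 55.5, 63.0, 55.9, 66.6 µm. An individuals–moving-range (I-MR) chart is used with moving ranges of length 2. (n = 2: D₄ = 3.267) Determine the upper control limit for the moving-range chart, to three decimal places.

Moving ranges: 6.6, 4.2, 11.5, 5.2, 2.4, 4.2, 2.7, 5.2, 8.2, 1.9, 5.8, 7.5, 7.1, 10.7; M̄R̄ = 83.2000 / 14 = 5.9429
UCL_MR = D₄·M̄R̄ = 3.267 × 5.9429 = 19.4153

19.415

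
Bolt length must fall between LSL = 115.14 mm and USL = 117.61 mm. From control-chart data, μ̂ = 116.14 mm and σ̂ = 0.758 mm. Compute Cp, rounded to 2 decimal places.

Cp = (USL − LSL) / (6σ̂) = (117.61 − 115.14) / (6 × 0.758) = 2.4700 / 4.5480 = 0.5431

0.54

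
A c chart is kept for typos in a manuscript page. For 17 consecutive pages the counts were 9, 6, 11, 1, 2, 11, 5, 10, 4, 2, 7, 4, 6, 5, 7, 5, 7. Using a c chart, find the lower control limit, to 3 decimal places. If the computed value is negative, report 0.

c̄ = (9 + 6 + 11 + 1 + 2 + 11 + 5 + 10 + 4 + 2 + 7 + 4 + 6 + 5 + 7 + 5 + 7) / 17 = 102 / 17 = 6.0000
LCL = c̄ − 3√c̄ = 6.0000 − 3 × 2.4495 = -1.3485 → 0 (cannot be negative)

0.000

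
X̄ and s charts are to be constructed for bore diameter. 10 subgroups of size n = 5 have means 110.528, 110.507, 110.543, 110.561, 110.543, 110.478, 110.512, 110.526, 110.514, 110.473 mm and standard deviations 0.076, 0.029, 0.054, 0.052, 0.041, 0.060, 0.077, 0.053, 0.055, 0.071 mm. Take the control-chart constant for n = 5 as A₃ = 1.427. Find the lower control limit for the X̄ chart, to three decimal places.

X̄̄ = (110.528 + 110.507 + 110.543 + 110.561 + 110.543 + 110.478 + 110.512 + 110.526 + 110.514 + 110.473) / 10 = 110.5185
s̄ = (0.076 + 0.029 + 0.054 + 0.052 + 0.041 + 0.060 + 0.077 + 0.053 + 0.055 + 0.071) / 10 = 0.0568
LCL = X̄̄ − A₃·s̄ = 110.5185 − 1.427 × 0.0568 = 110.4374

110.437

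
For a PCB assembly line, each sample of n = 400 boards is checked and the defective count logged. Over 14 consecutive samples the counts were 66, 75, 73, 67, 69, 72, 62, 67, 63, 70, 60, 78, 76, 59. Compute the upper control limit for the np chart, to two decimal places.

90.94

p̄ = Σdᵢ / (k·n) = 957 / (14 × 400) = 0.17089
UCL = np̄ + 3·√(np̄(1−p̄)) = 68.3571 + 3 × √(68.3571×0.82911) = 68.3571 + 3 × 7.5283 = 90.9421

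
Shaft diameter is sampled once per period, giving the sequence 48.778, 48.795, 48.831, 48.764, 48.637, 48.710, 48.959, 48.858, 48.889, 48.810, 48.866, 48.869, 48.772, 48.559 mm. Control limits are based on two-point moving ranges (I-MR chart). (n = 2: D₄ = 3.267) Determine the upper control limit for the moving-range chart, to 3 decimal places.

Moving ranges: 0.017, 0.036, 0.067, 0.127, 0.073, 0.249, 0.101, 0.031, 0.079, 0.056, 0.003, 0.097, 0.213; M̄R̄ = 1.1490 / 13 = 0.0884
UCL_MR = D₄·M̄R̄ = 3.267 × 0.0884 = 0.2888

0.289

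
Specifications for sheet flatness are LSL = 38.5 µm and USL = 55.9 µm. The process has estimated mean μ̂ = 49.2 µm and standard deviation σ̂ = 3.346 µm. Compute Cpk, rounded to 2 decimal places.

0.67

Cpu = (USL − μ̂) / (3σ̂) = (55.9 − 49.2) / (3 × 3.346) = 0.6675; Cpl = (μ̂ − LSL) / (3σ̂) = (49.2 − 38.5) / (3 × 3.346) = 1.0659; Cpk = min(Cpu, Cpl) = 0.6675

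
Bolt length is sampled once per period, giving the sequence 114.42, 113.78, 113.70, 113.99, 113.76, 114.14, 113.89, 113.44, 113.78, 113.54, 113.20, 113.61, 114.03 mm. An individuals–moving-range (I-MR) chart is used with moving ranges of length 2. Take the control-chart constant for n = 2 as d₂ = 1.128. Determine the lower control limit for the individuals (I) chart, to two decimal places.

112.89

X̄ = (114.42 + 113.78 + 113.70 + 113.99 + 113.76 + 114.14 + 113.89 + 113.44 + 113.78 + 113.54 + 113.20 + 113.61 + 114.03) / 13 = 113.7908
Moving ranges: 0.64, 0.08, 0.29, 0.23, 0.38, 0.25, 0.45, 0.34, 0.24, 0.34, 0.41, 0.42; M̄R̄ = 4.0700 / 12 = 0.3392
LCL = X̄ − 3·M̄R̄/d₂ = 113.7908 − 3 × 0.3392 / 1.128 = 112.8887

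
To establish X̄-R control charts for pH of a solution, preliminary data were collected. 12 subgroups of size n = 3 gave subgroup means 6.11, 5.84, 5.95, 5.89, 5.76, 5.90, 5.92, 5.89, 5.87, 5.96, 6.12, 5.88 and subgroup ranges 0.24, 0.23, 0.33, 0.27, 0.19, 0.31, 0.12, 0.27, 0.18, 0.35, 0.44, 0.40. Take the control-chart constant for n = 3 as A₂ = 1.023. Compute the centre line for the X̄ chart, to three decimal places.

5.924

X̄̄ = (6.11 + 5.84 + 5.95 + 5.89 + 5.76 + 5.90 + 5.92 + 5.89 + 5.87 + 5.96 + 6.12 + 5.88) / 12 = 71.0900 / 12 = 5.9242
CL = X̄̄ = 5.9242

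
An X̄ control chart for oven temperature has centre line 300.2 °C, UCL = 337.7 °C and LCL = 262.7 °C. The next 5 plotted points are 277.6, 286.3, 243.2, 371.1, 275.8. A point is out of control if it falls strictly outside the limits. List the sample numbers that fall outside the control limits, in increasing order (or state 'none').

3, 4

Compare each point to [262.7, 337.7]: sample 3 = 243.2 < LCL; sample 4 = 371.1 > UCL.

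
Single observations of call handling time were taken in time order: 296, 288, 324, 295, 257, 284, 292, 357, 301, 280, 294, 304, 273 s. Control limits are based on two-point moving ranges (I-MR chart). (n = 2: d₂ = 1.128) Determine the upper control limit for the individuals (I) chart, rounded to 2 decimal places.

371.79

X̄ = (296 + 288 + 324 + 295 + 257 + 284 + 292 + 357 + 301 + 280 + 294 + 304 + 273) / 13 = 295.7692
Moving ranges: 8, 36, 29, 38, 27, 8, 65, 56, 21, 14, 10, 31; M̄R̄ = 343.0000 / 12 = 28.5833
UCL = X̄ + 3·M̄R̄/d₂ = 295.7692 + 3 × 28.5833 / 1.128 = 371.7887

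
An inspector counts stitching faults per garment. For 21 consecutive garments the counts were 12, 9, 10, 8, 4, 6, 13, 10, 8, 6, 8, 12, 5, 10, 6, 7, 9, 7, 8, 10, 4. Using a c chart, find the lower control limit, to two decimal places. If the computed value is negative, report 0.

0.00

c̄ = (12 + 9 + 10 + 8 + 4 + 6 + 13 + 10 + 8 + 6 + 8 + 12 + 5 + 10 + 6 + 7 + 9 + 7 + 8 + 10 + 4) / 21 = 172 / 21 = 8.1905
LCL = c̄ − 3√c̄ = 8.1905 − 3 × 2.8619 = -0.3952 → 0 (cannot be negative)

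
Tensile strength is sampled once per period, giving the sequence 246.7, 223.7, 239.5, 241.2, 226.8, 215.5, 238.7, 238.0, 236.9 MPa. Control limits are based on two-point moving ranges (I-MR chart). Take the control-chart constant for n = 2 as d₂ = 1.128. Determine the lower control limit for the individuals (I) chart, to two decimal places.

X̄ = (246.7 + 223.7 + 239.5 + 241.2 + 226.8 + 215.5 + 238.7 + 238.0 + 236.9) / 9 = 234.1111
Moving ranges: 23.0, 15.8, 1.7, 14.4, 11.3, 23.2, 0.7, 1.1; M̄R̄ = 91.2000 / 8 = 11.4000
LCL = X̄ − 3·M̄R̄/d₂ = 234.1111 − 3 × 11.4000 / 1.128 = 203.7920

203.79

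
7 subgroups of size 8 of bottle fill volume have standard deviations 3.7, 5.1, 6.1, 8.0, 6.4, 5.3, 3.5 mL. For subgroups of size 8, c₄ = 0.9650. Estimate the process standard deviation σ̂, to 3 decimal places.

s̄ = (3.7 + 5.1 + 6.1 + 8.0 + 6.4 + 5.3 + 3.5) / 7 = 5.4429
σ̂ = s̄ / c₄ = 5.4429 / 0.9650 = 5.6403

5.640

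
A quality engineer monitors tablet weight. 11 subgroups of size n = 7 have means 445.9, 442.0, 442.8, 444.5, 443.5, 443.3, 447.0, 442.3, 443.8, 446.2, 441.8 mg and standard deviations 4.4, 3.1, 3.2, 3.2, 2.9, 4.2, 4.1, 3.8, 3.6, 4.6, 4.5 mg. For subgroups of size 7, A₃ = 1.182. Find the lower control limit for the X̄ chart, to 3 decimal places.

X̄̄ = (445.9 + 442.0 + 442.8 + 444.5 + 443.5 + 443.3 + 447.0 + 442.3 + 443.8 + 446.2 + 441.8) / 11 = 443.9182
s̄ = (4.4 + 3.1 + 3.2 + 3.2 + 2.9 + 4.2 + 4.1 + 3.8 + 3.6 + 4.6 + 4.5) / 11 = 3.7818
LCL = X̄̄ − A₃·s̄ = 443.9182 − 1.182 × 3.7818 = 439.4481

439.448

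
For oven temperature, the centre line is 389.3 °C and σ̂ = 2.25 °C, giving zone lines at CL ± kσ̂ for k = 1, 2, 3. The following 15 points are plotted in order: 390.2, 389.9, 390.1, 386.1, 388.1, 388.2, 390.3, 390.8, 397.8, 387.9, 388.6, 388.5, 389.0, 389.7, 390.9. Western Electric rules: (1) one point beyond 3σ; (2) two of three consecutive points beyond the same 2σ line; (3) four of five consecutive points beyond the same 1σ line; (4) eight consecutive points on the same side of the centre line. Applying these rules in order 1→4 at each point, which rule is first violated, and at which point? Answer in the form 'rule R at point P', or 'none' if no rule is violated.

Zone of each point (C = within 1σ̂, B = 1σ̂–2σ̂, A = 2σ̂–3σ̂, * = beyond 3σ̂; sign = side of CL): 1:+C, 2:+C, 3:+C, 4:-B, 5:-C, 6:-C, 7:+C, 8:+C, 9:+*, 10:-C, 11:-C, 12:-C, 13:-C, 14:+C, 15:+C
Rule 1 (one point beyond the 3σ limits) is satisfied at point 9.

rule 1 at point 9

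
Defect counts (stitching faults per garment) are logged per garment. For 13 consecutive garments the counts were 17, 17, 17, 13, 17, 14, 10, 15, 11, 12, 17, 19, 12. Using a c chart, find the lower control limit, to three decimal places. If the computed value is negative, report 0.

3.193

c̄ = (17 + 17 + 17 + 13 + 17 + 14 + 10 + 15 + 11 + 12 + 17 + 19 + 12) / 13 = 191 / 13 = 14.6923
LCL = c̄ − 3√c̄ = 14.6923 − 3 × 3.8331 = 3.1931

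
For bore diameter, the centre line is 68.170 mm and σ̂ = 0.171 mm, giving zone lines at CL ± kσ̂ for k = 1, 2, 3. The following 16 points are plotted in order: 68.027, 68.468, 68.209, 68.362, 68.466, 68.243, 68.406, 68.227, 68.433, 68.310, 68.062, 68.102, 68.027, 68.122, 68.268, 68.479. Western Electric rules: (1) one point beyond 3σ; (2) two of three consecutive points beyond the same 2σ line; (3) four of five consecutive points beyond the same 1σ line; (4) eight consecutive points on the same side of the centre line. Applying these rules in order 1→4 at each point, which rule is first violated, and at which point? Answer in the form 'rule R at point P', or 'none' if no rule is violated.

Zone of each point (C = within 1σ̂, B = 1σ̂–2σ̂, A = 2σ̂–3σ̂, * = beyond 3σ̂; sign = side of CL): 1:-C, 2:+B, 3:+C, 4:+B, 5:+B, 6:+C, 7:+B, 8:+C, 9:+B, 10:+C, 11:-C, 12:-C, 13:-C, 14:-C, 15:+C, 16:+B
Rule 4 (eight consecutive points on the same side of the centre line) is satisfied at point 9.

rule 4 at point 9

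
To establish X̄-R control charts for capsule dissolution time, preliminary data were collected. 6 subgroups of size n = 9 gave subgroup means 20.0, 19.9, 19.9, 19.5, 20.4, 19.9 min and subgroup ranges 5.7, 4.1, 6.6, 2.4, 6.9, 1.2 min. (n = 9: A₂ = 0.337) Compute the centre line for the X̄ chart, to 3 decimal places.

19.933

X̄̄ = (20.0 + 19.9 + 19.9 + 19.5 + 20.4 + 19.9) / 6 = 119.6000 / 6 = 19.9333
CL = X̄̄ = 19.9333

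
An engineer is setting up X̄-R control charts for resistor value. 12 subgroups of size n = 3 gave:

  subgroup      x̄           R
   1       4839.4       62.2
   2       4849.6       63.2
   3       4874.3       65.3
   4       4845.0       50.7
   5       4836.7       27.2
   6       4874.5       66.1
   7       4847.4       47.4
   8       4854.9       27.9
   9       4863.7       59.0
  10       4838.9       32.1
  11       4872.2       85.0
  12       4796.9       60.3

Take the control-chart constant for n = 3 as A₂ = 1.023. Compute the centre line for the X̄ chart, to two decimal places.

4849.46

X̄̄ = (4839.4 + 4849.6 + 4874.3 + 4845.0 + 4836.7 + 4874.5 + 4847.4 + 4854.9 + 4863.7 + 4838.9 + 4872.2 + 4796.9) / 12 = 58193.5000 / 12 = 4849.4583
CL = X̄̄ = 4849.4583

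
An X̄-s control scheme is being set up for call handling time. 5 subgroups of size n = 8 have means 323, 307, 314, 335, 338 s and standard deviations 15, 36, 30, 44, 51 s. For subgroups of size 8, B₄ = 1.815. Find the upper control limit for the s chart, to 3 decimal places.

63.888

s̄ = (15 + 36 + 30 + 44 + 51) / 5 = 35.2000
UCL_s = B₄·s̄ = 1.815 × 35.2000 = 63.8880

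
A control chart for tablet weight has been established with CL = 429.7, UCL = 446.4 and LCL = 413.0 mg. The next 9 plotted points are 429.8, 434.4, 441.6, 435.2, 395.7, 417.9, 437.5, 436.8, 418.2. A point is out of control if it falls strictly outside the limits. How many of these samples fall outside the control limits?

1

Compare each point to [413.0, 446.4]: sample 5 = 395.7 < LCL.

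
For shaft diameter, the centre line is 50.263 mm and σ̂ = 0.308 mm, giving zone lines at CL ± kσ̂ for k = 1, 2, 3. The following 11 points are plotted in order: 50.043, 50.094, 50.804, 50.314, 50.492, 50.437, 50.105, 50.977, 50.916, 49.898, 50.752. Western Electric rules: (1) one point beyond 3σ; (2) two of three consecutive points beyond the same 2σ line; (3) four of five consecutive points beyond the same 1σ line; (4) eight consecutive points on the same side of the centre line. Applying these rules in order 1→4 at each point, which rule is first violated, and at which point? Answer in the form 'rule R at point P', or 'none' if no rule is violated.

Zone of each point (C = within 1σ̂, B = 1σ̂–2σ̂, A = 2σ̂–3σ̂, * = beyond 3σ̂; sign = side of CL): 1:-C, 2:-C, 3:+B, 4:+C, 5:+C, 6:+C, 7:-C, 8:+A, 9:+A, 10:-B, 11:+B
Rule 2 (two of three consecutive points beyond the same 2σ limit) is satisfied at point 9.

rule 2 at point 9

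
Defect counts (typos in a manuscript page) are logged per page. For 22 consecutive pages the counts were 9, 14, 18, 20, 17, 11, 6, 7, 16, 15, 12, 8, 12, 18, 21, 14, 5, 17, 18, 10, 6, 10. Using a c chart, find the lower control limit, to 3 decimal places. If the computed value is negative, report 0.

2.130

c̄ = (9 + 14 + 18 + 20 + 17 + 11 + 6 + 7 + 16 + 15 + 12 + 8 + 12 + 18 + 21 + 14 + 5 + 17 + 18 + 10 + 6 + 10) / 22 = 284 / 22 = 12.9091
LCL = c̄ − 3√c̄ = 12.9091 − 3 × 3.5929 = 2.1303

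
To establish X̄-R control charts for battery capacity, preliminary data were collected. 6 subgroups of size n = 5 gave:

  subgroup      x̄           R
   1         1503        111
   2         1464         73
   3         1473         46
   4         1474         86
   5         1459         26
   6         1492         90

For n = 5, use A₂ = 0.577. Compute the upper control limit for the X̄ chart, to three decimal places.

1519.044

X̄̄ = (1503 + 1464 + 1473 + 1474 + 1459 + 1492) / 6 = 8865.0000 / 6 = 1477.5000
R̄ = (111 + 73 + 46 + 86 + 26 + 90) / 6 = 432.0000 / 6 = 72.0000
UCL = X̄̄ + A₂·R̄ = 1477.5000 + 0.577 × 72.0000 = 1519.0440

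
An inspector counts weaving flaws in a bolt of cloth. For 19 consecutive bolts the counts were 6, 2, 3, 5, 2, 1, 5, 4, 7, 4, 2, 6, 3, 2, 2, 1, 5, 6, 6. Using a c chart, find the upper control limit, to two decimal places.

9.63

c̄ = (6 + 2 + 3 + 5 + 2 + 1 + 5 + 4 + 7 + 4 + 2 + 6 + 3 + 2 + 2 + 1 + 5 + 6 + 6) / 19 = 72 / 19 = 3.7895
UCL = c̄ + 3√c̄ = 3.7895 + 3 × √3.7895 = 3.7895 + 3 × 1.9467 = 9.6294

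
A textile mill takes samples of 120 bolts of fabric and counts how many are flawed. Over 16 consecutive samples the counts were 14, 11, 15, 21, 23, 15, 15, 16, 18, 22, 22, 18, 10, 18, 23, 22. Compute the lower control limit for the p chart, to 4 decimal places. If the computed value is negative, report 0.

0.0503

p̄ = Σdᵢ / (k·n) = 283 / (16 × 120) = 0.14740
LCL = p̄ − 3·√(p̄(1−p̄)/n) = 0.14740 − 3 × 0.03236 = 0.05031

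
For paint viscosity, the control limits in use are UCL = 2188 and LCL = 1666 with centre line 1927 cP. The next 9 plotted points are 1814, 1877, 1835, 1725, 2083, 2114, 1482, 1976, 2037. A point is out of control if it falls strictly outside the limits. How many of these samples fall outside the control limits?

1

Compare each point to [1666, 2188]: sample 7 = 1482 < LCL.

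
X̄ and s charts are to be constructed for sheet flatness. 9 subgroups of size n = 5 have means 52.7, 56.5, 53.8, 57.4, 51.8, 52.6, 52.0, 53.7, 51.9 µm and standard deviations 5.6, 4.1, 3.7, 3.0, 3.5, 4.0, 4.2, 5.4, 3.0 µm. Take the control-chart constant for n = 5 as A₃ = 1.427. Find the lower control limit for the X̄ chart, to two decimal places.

47.81

X̄̄ = (52.7 + 56.5 + 53.8 + 57.4 + 51.8 + 52.6 + 52.0 + 53.7 + 51.9) / 9 = 53.6000
s̄ = (5.6 + 4.1 + 3.7 + 3.0 + 3.5 + 4.0 + 4.2 + 5.4 + 3.0) / 9 = 4.0556
LCL = X̄̄ − A₃·s̄ = 53.6000 − 1.427 × 4.0556 = 47.8127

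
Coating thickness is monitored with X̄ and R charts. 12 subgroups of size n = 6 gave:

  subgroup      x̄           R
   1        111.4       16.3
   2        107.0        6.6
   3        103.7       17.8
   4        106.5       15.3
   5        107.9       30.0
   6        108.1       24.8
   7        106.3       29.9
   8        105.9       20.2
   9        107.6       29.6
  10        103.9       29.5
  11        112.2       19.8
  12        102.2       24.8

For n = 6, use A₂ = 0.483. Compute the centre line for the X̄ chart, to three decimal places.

106.892

X̄̄ = (111.4 + 107.0 + 103.7 + 106.5 + 107.9 + 108.1 + 106.3 + 105.9 + 107.6 + 103.9 + 112.2 + 102.2) / 12 = 1282.7000 / 12 = 106.8917
CL = X̄̄ = 106.8917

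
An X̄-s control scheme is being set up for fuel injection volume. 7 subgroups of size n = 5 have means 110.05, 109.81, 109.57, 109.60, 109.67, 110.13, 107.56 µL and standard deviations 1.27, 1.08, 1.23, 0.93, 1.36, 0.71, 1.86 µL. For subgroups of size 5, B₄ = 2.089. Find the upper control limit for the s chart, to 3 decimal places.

2.519

s̄ = (1.27 + 1.08 + 1.23 + 0.93 + 1.36 + 0.71 + 1.86) / 7 = 1.2057
UCL_s = B₄·s̄ = 2.089 × 1.2057 = 2.5187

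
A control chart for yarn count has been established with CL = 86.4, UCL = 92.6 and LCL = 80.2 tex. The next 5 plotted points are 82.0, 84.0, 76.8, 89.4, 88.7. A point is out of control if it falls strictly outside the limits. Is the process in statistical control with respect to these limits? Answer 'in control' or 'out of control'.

Compare each point to [80.2, 92.6]: sample 3 = 76.8 < LCL.

out of control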